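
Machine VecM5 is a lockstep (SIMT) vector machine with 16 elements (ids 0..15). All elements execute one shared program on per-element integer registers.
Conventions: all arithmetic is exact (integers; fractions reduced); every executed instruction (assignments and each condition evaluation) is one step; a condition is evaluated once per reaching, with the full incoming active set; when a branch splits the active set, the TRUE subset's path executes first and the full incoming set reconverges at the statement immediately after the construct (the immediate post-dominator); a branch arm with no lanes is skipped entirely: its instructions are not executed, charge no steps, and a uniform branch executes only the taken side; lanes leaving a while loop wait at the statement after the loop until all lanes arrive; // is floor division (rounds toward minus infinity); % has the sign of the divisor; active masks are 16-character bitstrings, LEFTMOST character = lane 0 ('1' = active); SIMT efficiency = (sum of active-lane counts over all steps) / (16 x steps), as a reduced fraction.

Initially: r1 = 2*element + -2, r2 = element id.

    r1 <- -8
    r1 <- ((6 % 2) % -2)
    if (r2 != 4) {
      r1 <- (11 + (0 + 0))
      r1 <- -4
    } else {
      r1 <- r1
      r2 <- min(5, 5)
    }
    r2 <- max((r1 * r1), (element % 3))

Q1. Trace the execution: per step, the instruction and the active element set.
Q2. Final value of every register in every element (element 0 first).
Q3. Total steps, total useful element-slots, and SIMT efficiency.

step 0: r1 <- -8                     1111111111111111
step 1: r1 <- ((6 % 2) % -2)         1111111111111111
step 2: eval (r2 != 4)               1111111111111111
step 3: r1 <- (11 + (0 + 0))         1111011111111111
step 4: r1 <- -4                     1111011111111111
step 5: r1 <- r1                     0000100000000000
step 6: r2 <- min(5, 5)              0000100000000000
step 7: r2 <- max((r1 * r1), (element % 3)) 1111111111111111

Answer: 8 steps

r1: -4,-4,-4,-4,0,-4,-4,-4,-4,-4,-4,-4,-4,-4,-4,-4
r2: 16,16,16,16,1,16,16,16,16,16,16,16,16,16,16,16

steps = 8; useful = 96; efficiency = 96/128 = 3/4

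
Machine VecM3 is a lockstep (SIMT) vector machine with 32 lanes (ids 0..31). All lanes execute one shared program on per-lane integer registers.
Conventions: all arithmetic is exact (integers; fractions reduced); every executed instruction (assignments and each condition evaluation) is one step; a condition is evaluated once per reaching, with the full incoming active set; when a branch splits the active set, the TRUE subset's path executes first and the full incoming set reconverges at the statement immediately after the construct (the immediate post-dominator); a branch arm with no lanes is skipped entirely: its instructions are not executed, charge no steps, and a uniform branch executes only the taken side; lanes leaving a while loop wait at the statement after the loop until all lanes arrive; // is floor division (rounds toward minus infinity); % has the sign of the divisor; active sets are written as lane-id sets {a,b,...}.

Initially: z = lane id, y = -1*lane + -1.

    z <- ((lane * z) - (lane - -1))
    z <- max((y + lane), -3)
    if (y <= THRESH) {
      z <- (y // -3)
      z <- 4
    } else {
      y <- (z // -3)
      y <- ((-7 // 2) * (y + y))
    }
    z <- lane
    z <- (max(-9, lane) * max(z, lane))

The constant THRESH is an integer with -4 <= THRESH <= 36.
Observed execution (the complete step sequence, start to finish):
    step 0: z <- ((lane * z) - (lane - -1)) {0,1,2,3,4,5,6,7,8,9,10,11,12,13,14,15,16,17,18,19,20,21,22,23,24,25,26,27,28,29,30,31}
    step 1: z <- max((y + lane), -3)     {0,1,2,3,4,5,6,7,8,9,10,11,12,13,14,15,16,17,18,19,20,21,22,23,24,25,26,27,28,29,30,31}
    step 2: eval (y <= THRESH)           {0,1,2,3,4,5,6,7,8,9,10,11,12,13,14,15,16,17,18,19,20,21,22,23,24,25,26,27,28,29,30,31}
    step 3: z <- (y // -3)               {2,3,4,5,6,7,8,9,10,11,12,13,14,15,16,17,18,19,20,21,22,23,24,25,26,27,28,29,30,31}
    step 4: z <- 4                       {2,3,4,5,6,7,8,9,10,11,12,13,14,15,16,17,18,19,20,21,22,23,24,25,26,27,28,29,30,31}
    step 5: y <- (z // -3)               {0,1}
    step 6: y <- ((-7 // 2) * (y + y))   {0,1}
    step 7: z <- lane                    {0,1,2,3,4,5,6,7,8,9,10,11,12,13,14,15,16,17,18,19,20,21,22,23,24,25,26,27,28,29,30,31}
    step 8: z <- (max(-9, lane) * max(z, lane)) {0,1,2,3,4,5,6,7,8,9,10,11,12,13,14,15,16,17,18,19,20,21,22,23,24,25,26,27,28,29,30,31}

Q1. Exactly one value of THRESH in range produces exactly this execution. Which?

Answer: THRESH = -3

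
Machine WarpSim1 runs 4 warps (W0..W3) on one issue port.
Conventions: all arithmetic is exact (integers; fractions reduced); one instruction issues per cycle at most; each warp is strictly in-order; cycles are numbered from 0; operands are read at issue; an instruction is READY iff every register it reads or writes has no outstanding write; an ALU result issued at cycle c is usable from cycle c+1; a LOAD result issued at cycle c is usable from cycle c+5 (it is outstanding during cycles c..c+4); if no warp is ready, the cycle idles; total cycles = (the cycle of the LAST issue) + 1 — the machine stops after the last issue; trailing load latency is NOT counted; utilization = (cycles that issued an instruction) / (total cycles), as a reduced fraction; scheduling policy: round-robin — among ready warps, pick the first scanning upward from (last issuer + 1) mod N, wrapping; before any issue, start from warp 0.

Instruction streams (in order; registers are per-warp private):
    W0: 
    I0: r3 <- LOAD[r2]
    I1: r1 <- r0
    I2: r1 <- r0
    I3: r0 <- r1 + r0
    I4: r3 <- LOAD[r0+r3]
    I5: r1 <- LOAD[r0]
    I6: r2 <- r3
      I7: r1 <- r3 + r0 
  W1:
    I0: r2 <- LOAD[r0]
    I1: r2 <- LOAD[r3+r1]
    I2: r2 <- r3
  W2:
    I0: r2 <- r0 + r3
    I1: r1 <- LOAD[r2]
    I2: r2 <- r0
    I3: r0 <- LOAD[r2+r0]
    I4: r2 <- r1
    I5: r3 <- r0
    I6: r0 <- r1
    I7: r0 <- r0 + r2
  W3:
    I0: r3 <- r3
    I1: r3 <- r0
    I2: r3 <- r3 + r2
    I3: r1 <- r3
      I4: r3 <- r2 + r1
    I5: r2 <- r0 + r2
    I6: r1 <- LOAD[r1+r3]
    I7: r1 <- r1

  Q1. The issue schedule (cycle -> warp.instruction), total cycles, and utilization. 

cycle 0: W0.I0
cycle 1: W1.I0
cycle 2: W2.I0
cycle 3: W3.I0
cycle 4: W0.I1
cycle 5: W2.I1
cycle 6: W3.I1
cycle 7: W0.I2
cycle 8: W1.I1
cycle 9: W2.I2
cycle 10: W3.I2
cycle 11: W0.I3
cycle 12: W2.I3
cycle 13: W3.I3
cycle 14: W0.I4
cycle 15: W1.I2
cycle 16: W2.I4
cycle 17: W3.I4
cycle 18: W0.I5
cycle 19: W2.I5
cycle 20: W3.I5
cycle 21: W0.I6
cycle 22: W2.I6
cycle 23: W3.I6
cycle 24: W0.I7
cycle 25: W2.I7
cycle 26: idle
cycle 27: idle
cycle 28: W3.I7

Answer: 29 cycles, utilization 27/29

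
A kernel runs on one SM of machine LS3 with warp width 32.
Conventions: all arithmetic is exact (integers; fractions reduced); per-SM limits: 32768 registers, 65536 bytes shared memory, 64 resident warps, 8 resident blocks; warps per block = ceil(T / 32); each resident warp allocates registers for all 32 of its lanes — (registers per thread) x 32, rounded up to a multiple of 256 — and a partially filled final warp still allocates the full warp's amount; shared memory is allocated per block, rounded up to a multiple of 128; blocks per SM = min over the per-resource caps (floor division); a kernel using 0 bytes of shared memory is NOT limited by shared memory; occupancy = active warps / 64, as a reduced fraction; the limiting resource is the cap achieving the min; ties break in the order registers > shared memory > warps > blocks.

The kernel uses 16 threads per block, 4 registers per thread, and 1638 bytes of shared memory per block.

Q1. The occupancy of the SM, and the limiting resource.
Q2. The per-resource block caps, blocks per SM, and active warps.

Answer: occupancy 1/8, limited by blocks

registers: 128 blocks
shared memory: 39 blocks
warps: 64 blocks
blocks: 8 blocks

Answer: 8 blocks, 8 active warps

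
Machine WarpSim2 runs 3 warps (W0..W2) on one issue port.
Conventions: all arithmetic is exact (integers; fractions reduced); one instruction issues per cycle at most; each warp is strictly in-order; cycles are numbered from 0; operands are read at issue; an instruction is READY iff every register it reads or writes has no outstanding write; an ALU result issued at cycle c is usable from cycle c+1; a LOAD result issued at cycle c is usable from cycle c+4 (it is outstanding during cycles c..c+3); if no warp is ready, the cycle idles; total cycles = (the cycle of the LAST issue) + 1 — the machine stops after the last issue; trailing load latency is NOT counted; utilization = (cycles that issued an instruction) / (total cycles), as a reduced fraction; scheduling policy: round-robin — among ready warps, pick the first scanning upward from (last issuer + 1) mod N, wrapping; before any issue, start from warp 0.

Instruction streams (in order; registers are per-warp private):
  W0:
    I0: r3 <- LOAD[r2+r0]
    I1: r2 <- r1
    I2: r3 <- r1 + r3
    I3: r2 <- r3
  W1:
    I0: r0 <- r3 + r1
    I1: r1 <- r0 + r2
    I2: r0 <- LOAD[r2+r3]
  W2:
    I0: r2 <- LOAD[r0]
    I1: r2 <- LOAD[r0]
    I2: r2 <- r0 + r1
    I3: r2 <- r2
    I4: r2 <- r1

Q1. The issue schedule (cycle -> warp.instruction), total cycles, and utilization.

cycle 0: W0.I0
cycle 1: W1.I0
cycle 2: W2.I0
cycle 3: W0.I1
cycle 4: W1.I1
cycle 5: W0.I2
cycle 6: W1.I2
cycle 7: W2.I1
cycle 8: W0.I3
cycle 9: idle
cycle 10: idle
cycle 11: W2.I2
cycle 12: W2.I3
cycle 13: W2.I4

Answer: 14 cycles, utilization 6/7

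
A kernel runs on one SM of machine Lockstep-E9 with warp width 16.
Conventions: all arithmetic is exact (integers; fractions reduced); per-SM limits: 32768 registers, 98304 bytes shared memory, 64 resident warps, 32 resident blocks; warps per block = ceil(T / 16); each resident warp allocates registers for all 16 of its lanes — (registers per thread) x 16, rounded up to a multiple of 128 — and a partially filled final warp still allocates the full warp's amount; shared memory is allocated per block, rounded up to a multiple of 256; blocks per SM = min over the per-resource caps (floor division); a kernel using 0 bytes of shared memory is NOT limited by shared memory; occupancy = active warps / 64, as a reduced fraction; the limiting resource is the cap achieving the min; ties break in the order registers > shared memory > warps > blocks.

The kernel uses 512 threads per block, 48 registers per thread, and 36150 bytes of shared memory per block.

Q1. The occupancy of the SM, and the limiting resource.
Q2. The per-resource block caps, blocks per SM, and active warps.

Answer: occupancy 1/2, limited by registers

registers: 1 block
shared memory: 2 blocks
warps: 2 blocks
blocks: 32 blocks

Answer: 1 block, 32 active warps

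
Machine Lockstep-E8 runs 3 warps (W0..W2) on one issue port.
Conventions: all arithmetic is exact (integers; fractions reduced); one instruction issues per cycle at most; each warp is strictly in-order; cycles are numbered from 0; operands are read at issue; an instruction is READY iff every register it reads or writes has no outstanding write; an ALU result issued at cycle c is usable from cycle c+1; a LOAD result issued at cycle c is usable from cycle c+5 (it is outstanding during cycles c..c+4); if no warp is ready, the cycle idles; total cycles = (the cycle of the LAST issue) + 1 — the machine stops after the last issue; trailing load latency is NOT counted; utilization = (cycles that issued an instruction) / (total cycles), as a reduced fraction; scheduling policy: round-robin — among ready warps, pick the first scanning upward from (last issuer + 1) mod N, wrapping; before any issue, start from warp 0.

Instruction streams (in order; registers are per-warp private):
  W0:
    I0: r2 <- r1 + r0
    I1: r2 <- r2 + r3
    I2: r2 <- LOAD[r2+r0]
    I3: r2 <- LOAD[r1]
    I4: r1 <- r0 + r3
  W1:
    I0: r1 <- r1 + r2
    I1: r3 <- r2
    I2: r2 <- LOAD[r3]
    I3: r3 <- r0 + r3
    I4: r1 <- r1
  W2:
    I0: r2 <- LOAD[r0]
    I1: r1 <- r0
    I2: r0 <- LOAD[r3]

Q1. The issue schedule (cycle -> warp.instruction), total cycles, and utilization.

cycle 0: W0.I0
cycle 1: W1.I0
cycle 2: W2.I0
cycle 3: W0.I1
cycle 4: W1.I1
cycle 5: W2.I1
cycle 6: W0.I2
cycle 7: W1.I2
cycle 8: W2.I2
cycle 9: W1.I3
cycle 10: W1.I4
cycle 11: W0.I3
cycle 12: W0.I4

Answer: 13 cycles, utilization 1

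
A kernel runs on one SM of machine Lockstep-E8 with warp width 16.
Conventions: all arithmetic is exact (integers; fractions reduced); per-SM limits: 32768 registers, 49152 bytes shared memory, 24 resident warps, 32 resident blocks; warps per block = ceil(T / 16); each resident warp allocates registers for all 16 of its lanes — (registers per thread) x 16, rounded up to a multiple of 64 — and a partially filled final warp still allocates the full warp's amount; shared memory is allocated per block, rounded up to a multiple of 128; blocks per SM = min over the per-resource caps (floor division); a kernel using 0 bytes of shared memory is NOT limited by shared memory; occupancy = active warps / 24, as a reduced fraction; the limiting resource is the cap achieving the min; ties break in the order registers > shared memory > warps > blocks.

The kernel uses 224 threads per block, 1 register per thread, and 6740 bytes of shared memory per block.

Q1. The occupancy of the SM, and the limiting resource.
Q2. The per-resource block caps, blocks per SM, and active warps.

Answer: occupancy 7/12, limited by warps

registers: 36 blocks
shared memory: 7 blocks
warps: 1 block
blocks: 32 blocks

Answer: 1 block, 14 active warps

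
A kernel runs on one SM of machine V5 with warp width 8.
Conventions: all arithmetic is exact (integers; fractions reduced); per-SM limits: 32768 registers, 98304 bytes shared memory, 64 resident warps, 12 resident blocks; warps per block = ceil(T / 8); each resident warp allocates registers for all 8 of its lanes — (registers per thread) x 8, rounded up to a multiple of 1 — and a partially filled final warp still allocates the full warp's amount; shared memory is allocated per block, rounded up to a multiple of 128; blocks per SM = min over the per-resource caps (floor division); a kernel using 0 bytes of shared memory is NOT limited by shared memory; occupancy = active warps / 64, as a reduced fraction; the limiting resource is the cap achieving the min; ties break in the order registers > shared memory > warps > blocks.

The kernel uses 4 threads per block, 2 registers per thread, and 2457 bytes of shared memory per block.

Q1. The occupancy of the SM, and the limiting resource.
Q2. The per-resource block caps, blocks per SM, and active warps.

Answer: occupancy 3/16, limited by blocks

registers: 2048 blocks
shared memory: 38 blocks
warps: 64 blocks
blocks: 12 blocks

Answer: 12 blocks, 12 active warps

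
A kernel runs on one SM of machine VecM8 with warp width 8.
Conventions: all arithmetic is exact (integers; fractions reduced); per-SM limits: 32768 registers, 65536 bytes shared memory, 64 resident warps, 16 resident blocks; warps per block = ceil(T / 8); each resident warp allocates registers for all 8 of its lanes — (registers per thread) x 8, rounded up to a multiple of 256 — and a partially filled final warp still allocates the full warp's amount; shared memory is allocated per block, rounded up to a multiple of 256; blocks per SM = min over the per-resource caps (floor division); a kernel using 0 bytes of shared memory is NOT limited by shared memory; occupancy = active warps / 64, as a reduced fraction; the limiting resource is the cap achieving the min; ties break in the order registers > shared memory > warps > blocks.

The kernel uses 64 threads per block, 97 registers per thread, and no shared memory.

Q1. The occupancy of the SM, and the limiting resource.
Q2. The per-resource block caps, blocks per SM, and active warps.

Answer: occupancy 1/2, limited by registers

registers: 4 blocks
shared memory: no limit (kernel uses none)
warps: 8 blocks
blocks: 16 blocks

Answer: 4 blocks, 32 active warps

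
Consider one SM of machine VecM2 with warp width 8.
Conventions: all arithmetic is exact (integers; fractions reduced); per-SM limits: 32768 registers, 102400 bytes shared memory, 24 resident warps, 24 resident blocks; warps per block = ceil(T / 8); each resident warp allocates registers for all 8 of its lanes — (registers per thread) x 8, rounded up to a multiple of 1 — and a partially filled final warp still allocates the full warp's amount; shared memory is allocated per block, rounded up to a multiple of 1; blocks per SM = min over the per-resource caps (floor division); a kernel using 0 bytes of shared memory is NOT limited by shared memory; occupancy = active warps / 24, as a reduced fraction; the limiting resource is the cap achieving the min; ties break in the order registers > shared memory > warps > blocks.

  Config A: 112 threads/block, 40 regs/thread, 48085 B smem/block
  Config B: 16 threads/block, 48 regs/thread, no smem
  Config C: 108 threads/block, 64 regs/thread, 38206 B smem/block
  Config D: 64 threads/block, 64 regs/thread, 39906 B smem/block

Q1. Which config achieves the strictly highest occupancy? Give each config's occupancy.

occupancies: A 7/12, B 1, C 7/12, D 2/3

Answer: B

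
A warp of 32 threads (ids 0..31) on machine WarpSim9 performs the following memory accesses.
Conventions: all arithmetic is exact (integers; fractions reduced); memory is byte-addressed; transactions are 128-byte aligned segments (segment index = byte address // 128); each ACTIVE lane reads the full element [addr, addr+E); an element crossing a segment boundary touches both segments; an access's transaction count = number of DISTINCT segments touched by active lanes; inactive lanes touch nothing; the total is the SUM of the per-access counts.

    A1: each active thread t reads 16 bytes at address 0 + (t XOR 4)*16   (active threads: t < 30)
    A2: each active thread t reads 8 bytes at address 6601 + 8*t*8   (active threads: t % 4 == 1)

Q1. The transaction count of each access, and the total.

A1: 4 transactions
A2: 8 transactions

Answer: 4,8; total 12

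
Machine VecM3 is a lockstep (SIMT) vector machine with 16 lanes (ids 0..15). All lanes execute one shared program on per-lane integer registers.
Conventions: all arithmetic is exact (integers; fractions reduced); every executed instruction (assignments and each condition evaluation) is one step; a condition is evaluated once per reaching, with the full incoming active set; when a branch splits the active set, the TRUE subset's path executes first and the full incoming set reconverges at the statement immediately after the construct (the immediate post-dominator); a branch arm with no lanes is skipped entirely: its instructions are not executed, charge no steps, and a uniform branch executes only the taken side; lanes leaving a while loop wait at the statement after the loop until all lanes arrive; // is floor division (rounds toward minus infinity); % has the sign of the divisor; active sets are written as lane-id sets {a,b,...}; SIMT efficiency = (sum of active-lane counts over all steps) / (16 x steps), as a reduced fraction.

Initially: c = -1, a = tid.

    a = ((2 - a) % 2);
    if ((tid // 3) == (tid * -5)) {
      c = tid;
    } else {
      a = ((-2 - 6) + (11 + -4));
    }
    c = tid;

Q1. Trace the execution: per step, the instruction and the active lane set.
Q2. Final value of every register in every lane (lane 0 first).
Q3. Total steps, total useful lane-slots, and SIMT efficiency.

step 0: a <- ((2 - a) % 2)           {0,1,2,3,4,5,6,7,8,9,10,11,12,13,14,15}
step 1: eval ((tid // 3) == (tid * -5)) {0,1,2,3,4,5,6,7,8,9,10,11,12,13,14,15}
step 2: c <- tid                     {0}
step 3: a <- ((-2 - 6) + (11 + -4))  {1,2,3,4,5,6,7,8,9,10,11,12,13,14,15}
step 4: c <- tid                     {0,1,2,3,4,5,6,7,8,9,10,11,12,13,14,15}

Answer: 5 steps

c: 0,1,2,3,4,5,6,7,8,9,10,11,12,13,14,15
a: 0,-1,-1,-1,-1,-1,-1,-1,-1,-1,-1,-1,-1,-1,-1,-1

steps = 5; useful = 64; efficiency = 64/80 = 4/5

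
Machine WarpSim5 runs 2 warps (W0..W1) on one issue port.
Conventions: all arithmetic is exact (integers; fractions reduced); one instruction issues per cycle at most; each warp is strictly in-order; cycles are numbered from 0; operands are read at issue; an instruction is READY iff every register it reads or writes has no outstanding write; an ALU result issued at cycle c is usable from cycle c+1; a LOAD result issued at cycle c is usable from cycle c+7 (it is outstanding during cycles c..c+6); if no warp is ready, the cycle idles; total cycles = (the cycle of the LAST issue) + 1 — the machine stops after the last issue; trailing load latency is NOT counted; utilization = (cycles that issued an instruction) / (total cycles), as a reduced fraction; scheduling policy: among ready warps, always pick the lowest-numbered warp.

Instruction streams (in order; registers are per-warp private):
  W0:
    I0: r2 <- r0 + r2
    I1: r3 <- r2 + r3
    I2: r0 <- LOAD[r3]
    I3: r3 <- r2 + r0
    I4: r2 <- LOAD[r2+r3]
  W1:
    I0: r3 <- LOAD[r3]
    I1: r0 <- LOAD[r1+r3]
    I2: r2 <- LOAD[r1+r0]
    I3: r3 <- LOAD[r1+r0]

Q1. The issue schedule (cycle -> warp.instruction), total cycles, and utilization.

cycle 0: W0.I0
cycle 1: W0.I1
cycle 2: W0.I2
cycle 3: W1.I0
cycle 4: idle
cycle 5: idle
cycle 6: idle
cycle 7: idle
cycle 8: idle
cycle 9: W0.I3
cycle 10: W0.I4
cycle 11: W1.I1
cycle 12: idle
cycle 13: idle
cycle 14: idle
cycle 15: idle
cycle 16: idle
cycle 17: idle
cycle 18: W1.I2
cycle 19: W1.I3

Answer: 20 cycles, utilization 9/20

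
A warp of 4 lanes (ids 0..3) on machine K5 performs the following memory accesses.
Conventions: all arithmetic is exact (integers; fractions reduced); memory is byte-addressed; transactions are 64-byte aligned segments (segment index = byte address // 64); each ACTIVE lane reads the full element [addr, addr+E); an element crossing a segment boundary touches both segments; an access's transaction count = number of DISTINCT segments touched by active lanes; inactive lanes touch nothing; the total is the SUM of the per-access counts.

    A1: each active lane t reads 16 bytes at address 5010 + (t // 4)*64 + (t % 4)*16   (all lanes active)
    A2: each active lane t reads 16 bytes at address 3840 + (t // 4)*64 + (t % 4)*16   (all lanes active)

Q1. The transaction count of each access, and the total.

A1: 2 transactions
A2: 1 transaction

Answer: 2,1; total 3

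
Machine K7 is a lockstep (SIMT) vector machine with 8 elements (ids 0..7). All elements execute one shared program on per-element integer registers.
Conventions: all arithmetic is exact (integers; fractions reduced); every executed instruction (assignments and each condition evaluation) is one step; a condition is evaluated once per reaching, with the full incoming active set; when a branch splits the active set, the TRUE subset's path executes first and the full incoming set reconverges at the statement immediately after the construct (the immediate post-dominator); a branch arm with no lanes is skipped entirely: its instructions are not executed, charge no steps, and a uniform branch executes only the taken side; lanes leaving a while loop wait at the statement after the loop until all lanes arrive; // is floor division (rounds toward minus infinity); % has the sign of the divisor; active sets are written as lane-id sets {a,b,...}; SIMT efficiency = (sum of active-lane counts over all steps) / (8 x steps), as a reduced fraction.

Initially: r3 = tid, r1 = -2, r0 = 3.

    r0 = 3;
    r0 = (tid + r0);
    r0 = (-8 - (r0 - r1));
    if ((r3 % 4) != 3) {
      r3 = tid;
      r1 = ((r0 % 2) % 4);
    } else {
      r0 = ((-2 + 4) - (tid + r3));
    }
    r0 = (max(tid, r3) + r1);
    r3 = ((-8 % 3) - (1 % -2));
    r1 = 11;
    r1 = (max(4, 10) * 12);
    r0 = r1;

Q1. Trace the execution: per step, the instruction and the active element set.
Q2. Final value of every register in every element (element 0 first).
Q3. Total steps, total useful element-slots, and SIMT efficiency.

step 0: r0 <- 3                      {0,1,2,3,4,5,6,7}
step 1: r0 <- (tid + r0)             {0,1,2,3,4,5,6,7}
step 2: r0 <- (-8 - (r0 - r1))       {0,1,2,3,4,5,6,7}
step 3: eval ((r3 % 4) != 3)         {0,1,2,3,4,5,6,7}
step 4: r3 <- tid                    {0,1,2,4,5,6}
step 5: r1 <- ((r0 % 2) % 4)         {0,1,2,4,5,6}
step 6: r0 <- ((-2 + 4) - (tid + r3)) {3,7}
step 7: r0 <- (max(tid, r3) + r1)    {0,1,2,3,4,5,6,7}
step 8: r3 <- ((-8 % 3) - (1 % -2))  {0,1,2,3,4,5,6,7}
step 9: r1 <- 11                     {0,1,2,3,4,5,6,7}
step 10: r1 <- (max(4, 10) * 12)      {0,1,2,3,4,5,6,7}
step 11: r0 <- r1                     {0,1,2,3,4,5,6,7}

Answer: 12 steps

r3: 2,2,2,2,2,2,2,2
r1: 120,120,120,120,120,120,120,120
r0: 120,120,120,120,120,120,120,120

steps = 12; useful = 86; efficiency = 86/96 = 43/48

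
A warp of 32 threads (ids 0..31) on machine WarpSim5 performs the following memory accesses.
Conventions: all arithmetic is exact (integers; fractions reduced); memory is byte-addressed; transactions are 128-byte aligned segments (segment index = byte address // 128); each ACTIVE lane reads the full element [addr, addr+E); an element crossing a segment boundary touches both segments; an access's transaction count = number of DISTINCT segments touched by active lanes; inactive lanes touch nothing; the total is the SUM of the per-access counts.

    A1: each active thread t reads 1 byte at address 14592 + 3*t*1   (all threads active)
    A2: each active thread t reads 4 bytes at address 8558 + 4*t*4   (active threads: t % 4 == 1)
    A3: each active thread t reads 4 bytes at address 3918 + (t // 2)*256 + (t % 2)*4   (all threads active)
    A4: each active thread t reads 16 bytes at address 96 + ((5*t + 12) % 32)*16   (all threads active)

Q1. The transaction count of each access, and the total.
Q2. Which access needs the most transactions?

A1: 1 transaction
A2: 5 transactions
A3: 16 transactions
A4: 5 transactions

Answer: 1,5,16,5; total 27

Answer: A3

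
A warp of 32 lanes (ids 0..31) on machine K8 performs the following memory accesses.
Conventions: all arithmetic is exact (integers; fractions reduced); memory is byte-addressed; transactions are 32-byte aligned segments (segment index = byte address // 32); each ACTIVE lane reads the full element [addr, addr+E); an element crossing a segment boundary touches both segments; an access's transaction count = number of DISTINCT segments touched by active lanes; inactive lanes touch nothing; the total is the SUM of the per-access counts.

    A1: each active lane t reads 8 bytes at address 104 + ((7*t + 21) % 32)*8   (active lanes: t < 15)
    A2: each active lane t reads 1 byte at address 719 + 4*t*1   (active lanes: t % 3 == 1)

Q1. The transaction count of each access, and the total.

A1: 9 transactions
A2: 5 transactions

Answer: 9,5; total 14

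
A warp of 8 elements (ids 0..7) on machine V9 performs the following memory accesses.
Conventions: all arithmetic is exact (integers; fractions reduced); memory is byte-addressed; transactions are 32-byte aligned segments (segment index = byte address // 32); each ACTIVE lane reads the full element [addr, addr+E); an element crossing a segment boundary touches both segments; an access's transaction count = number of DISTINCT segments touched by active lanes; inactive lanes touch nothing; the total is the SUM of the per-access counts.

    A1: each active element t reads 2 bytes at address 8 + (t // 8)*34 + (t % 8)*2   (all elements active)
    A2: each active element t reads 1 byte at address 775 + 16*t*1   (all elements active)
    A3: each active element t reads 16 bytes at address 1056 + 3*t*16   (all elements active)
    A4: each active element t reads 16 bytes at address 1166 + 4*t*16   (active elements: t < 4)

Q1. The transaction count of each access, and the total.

A1: 1 transaction
A2: 4 transactions
A3: 8 transactions
A4: 4 transactions

Answer: 1,4,8,4; total 17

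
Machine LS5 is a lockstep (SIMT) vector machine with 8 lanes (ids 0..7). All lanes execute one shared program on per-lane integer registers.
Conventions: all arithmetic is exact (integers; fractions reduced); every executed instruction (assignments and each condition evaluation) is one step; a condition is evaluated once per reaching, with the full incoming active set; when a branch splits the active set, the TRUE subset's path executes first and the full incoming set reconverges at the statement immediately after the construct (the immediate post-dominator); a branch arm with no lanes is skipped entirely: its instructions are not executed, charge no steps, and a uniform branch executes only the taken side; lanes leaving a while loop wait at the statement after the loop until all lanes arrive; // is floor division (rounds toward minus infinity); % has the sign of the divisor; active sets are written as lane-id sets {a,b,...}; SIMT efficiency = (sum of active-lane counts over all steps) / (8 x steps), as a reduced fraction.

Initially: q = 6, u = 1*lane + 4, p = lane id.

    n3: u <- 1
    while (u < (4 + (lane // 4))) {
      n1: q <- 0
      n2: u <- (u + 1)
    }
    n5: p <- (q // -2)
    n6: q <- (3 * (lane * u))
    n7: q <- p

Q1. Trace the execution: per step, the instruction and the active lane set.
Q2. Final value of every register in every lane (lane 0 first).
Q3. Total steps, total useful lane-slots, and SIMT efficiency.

step 0: u <- 1                       {0,1,2,3,4,5,6,7}
step 1: eval (u < (4 + (lane // 4))) {0,1,2,3,4,5,6,7}
step 2: q <- 0                       {0,1,2,3,4,5,6,7}
step 3: u <- (u + 1)                 {0,1,2,3,4,5,6,7}
step 4: eval (u < (4 + (lane // 4))) {0,1,2,3,4,5,6,7}
step 5: q <- 0                       {0,1,2,3,4,5,6,7}
step 6: u <- (u + 1)                 {0,1,2,3,4,5,6,7}
step 7: eval (u < (4 + (lane // 4))) {0,1,2,3,4,5,6,7}
step 8: q <- 0                       {0,1,2,3,4,5,6,7}
step 9: u <- (u + 1)                 {0,1,2,3,4,5,6,7}
step 10: eval (u < (4 + (lane // 4))) {0,1,2,3,4,5,6,7}
step 11: q <- 0                       {4,5,6,7}
step 12: u <- (u + 1)                 {4,5,6,7}
step 13: eval (u < (4 + (lane // 4))) {4,5,6,7}
step 14: p <- (q // -2)               {0,1,2,3,4,5,6,7}
step 15: q <- (3 * (lane * u))        {0,1,2,3,4,5,6,7}
step 16: q <- p                       {0,1,2,3,4,5,6,7}

Answer: 17 steps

q: 0,0,0,0,0,0,0,0
u: 4,4,4,4,5,5,5,5
p: 0,0,0,0,0,0,0,0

steps = 17; useful = 124; efficiency = 124/136 = 31/34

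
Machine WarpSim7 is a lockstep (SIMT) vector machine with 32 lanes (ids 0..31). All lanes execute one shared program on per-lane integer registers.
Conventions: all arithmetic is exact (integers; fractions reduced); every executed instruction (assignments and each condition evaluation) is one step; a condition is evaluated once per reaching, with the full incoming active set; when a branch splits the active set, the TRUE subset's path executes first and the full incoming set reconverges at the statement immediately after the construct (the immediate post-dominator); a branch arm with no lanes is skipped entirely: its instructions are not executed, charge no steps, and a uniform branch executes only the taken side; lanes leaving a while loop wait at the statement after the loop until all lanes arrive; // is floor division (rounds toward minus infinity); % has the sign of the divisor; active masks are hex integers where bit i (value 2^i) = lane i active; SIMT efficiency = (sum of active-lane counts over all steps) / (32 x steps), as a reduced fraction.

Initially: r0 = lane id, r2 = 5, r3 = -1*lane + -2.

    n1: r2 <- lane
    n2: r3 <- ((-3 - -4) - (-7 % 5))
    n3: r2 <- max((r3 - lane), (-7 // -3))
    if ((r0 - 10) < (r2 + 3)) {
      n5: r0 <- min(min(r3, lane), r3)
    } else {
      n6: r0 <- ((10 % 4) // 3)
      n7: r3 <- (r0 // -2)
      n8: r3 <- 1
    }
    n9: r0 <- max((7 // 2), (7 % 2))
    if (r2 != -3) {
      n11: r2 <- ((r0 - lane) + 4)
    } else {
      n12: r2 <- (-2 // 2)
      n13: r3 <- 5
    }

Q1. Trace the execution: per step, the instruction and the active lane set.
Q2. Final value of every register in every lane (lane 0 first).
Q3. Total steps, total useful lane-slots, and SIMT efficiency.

step 0: r2 <- lane                   0xffffffff
step 1: r3 <- ((-3 - -4) - (-7 % 5)) 0xffffffff
step 2: r2 <- max((r3 - lane), (-7 // -3)) 0xffffffff
step 3: eval ((r0 - 10) < (r2 + 3))  0xffffffff
step 4: r0 <- min(min(r3, lane), r3) 0x00007fff
step 5: r0 <- ((10 % 4) // 3)        0xffff8000
step 6: r3 <- (r0 // -2)             0xffff8000
step 7: r3 <- 1                      0xffff8000
step 8: r0 <- max((7 // 2), (7 % 2)) 0xffffffff
step 9: eval (r2 != -3)              0xffffffff
step 10: r2 <- ((r0 - lane) + 4)      0xffffffff

Answer: 11 steps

r0: 3,3,3,3,3,3,3,3,3,3,3,3,3,3,3,3,3,3,3,3,3,3,3,3,3,3,3,3,3,3,3,3
r2: 7,6,5,4,3,2,1,0,-1,-2,-3,-4,-5,-6,-7,-8,-9,-10,-11,-12,-13,-14,-15,-16,-17,-18,-19,-20,-21,-22,-23,-24
r3: -2,-2,-2,-2,-2,-2,-2,-2,-2,-2,-2,-2,-2,-2,-2,1,1,1,1,1,1,1,1,1,1,1,1,1,1,1,1,1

steps = 11; useful = 290; efficiency = 290/352 = 145/176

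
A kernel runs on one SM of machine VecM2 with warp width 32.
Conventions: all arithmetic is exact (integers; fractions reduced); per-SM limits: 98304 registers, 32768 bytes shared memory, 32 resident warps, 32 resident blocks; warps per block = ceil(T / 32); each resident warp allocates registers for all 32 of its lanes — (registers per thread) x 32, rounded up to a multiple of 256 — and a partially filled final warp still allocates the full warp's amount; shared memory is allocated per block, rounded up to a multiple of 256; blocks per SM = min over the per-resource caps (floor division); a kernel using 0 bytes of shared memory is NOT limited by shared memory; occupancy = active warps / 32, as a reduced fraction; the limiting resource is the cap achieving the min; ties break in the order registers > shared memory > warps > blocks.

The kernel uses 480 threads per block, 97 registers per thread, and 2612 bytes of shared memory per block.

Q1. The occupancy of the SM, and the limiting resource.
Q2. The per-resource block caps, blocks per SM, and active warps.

Answer: occupancy 15/32, limited by registers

registers: 1 block
shared memory: 11 blocks
warps: 2 blocks
blocks: 32 blocks

Answer: 1 block, 15 active warps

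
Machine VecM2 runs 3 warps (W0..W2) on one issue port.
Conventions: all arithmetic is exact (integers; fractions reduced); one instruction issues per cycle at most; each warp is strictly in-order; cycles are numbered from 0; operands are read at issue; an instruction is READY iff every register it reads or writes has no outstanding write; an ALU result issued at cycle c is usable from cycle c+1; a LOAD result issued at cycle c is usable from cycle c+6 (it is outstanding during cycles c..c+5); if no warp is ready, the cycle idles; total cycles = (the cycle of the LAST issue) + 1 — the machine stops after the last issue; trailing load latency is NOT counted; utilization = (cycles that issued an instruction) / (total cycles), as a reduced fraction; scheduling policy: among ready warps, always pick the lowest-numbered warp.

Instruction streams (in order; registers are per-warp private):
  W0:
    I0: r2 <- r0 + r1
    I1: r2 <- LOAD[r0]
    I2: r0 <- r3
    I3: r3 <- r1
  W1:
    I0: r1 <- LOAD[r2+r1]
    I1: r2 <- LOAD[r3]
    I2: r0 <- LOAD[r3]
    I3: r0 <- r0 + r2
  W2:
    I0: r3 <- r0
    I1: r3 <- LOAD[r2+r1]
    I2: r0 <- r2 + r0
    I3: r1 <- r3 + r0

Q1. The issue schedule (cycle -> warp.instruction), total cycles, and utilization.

cycle 0: W0.I0
cycle 1: W0.I1
cycle 2: W0.I2
cycle 3: W0.I3
cycle 4: W1.I0
cycle 5: W1.I1
cycle 6: W1.I2
cycle 7: W2.I0
cycle 8: W2.I1
cycle 9: W2.I2
cycle 10: idle
cycle 11: idle
cycle 12: W1.I3
cycle 13: idle
cycle 14: W2.I3

Answer: 15 cycles, utilization 4/5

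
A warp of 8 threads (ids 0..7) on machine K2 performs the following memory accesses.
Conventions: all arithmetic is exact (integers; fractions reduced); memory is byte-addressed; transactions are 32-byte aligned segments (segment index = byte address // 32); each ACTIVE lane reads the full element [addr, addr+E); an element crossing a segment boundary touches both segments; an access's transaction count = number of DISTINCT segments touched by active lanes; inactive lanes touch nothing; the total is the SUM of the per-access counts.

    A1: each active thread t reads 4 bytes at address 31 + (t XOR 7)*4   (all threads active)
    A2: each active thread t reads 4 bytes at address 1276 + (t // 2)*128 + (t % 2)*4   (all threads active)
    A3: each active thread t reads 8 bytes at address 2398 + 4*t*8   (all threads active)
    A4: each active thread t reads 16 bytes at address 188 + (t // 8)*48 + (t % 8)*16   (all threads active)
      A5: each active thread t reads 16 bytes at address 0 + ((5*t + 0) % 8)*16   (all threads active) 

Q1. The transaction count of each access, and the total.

A1: 2 transactions
A2: 8 transactions
A3: 9 transactions
A4: 5 transactions
A5: 4 transactions

Answer: 2,8,9,5,4; total 28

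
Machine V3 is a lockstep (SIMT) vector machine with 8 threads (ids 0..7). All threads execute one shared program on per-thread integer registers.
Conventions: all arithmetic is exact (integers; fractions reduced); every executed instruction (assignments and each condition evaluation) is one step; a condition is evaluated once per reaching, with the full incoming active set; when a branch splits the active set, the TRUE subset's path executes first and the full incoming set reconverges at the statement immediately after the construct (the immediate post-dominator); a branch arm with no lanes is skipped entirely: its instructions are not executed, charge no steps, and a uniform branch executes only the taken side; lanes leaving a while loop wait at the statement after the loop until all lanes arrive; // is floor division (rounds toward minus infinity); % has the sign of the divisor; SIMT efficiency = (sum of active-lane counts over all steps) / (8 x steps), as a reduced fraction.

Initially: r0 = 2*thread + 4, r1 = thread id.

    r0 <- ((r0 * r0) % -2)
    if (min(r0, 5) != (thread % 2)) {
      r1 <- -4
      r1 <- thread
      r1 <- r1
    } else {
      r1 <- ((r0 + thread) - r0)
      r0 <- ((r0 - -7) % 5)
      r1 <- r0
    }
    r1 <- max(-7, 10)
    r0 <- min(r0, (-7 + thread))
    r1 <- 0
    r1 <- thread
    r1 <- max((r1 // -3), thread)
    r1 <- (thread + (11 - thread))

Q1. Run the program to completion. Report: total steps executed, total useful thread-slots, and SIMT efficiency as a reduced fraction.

Answer: 14 steps, 88 useful, 11/14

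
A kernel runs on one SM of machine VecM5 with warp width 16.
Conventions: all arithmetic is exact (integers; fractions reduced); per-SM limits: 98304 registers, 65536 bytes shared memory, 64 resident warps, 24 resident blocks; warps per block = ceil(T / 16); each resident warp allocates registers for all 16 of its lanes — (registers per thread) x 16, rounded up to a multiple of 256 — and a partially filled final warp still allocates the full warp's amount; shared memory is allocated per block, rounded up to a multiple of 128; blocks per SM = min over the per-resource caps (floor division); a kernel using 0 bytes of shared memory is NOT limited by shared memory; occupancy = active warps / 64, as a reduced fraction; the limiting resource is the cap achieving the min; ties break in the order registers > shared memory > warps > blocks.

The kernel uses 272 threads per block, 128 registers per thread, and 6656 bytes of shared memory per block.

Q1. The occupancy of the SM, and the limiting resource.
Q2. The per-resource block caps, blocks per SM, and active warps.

Answer: occupancy 17/32, limited by registers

registers: 2 blocks
shared memory: 9 blocks
warps: 3 blocks
blocks: 24 blocks

Answer: 2 blocks, 34 active warps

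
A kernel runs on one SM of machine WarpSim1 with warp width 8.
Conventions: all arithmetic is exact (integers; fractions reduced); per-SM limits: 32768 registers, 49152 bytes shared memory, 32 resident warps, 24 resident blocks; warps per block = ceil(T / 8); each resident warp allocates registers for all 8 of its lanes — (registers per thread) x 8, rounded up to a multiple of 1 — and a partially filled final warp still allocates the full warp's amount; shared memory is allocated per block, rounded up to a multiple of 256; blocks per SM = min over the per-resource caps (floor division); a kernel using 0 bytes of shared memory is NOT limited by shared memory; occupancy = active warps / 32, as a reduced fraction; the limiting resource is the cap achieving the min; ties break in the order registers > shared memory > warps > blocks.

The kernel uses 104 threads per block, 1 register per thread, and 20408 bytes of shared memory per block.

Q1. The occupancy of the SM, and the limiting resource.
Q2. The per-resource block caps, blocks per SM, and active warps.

Answer: occupancy 13/16, limited by shared memory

registers: 315 blocks
shared memory: 2 blocks
warps: 2 blocks
blocks: 24 blocks

Answer: 2 blocks, 26 active warps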